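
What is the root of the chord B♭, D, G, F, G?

G

The distinct letter names are Bb, D, G, F. Arranged as a stack of thirds they read G–Bb–D–F, so G is the root (a G minor seventh chord).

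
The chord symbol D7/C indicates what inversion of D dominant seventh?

D7/C means D dominant seventh with C in the bass. C is the seventh of D dominant seventh (D–F#–A–C), so this is third inversion.

third inversion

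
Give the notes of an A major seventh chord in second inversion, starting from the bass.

A major seventh is A–C#–E–G#. Second inversion puts the fifth (E) in the bass, with the remaining tones above: E, G#, A, C#.

E, G#, A, C#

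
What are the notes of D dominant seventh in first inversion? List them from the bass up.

Spelling D dominant seventh: D–F#–A–C. In first inversion the third is bass, giving F#, A, C, D from the bottom.

F#, A, C, D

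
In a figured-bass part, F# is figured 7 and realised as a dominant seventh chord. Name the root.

The figures 7 mean the root of the chord is in the bass. If F# is the root of a dominant seventh chord, the root is F# (chord tones F#–A#–C#–E).

F#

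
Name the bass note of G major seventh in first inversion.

The third of G major seventh (G–B–D–F#) is B; that is the bass in first inversion.

B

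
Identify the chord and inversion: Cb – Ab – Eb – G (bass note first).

Ab minor-major seventh, first inversion

The pitch classes Cb, Ab, Eb, G arrange in thirds as Ab–Cb–Eb–G: an Ab minor-major seventh chord.
The lowest note is Cb, the third of the chord, so this is first inversion (figured bass 6/5).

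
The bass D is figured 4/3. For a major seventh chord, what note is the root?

G

The figures 4/3 mean the fifth of the chord is in the bass. If D is the fifth of a major seventh chord, the root is G (chord tones G–B–D–F#).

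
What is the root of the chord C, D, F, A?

The distinct letter names are C, D, F, A. Arranged as a stack of thirds they read D–F–A–C, so D is the root (a D minor seventh chord).

D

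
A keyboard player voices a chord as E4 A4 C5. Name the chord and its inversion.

The distinct note names are E, A, C. Stacked in thirds they read A–C–E, which is a minor triad on A.
The lowest note is E, the fifth of the chord, so this is second inversion (figured bass 6/4).

A minor, second inversion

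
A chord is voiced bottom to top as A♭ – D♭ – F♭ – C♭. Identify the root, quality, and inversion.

Db minor seventh, second inversion

Reducing to letter names: Ab, Db, Fb, Cb. These stack in thirds as Db–Fb–Ab–Cb — a Db minor seventh chord.
The lowest note is Ab, the fifth of the chord, so this is second inversion (figured bass 4/3).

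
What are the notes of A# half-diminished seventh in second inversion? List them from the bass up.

A# half-diminished seventh is A#–C#–E–G#. Second inversion puts the fifth (E) in the bass, with the remaining tones above: E, G#, A#, C#.

E, G#, A#, C#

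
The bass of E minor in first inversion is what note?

G

In first inversion the third is lowest. For E minor (E–G–B) that is G.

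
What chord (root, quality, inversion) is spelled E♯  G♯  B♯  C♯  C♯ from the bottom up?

Reducing to letter names: E#, G#, B#, C#. These stack in thirds as C#–E#–G#–B# — a C# major seventh chord.
With the third (E#) in the bass, the chord is in first inversion (figured bass 6/5).

C# major seventh, first inversion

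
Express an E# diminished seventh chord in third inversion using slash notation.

Third inversion of E# diminished seventh has the seventh (D) in the bass. As a slash chord: E#dim7/D.

E#dim7/D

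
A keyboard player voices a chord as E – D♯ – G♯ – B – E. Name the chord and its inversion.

The pitch classes E, D#, G#, B arrange in thirds as E–G#–B–D#: an E major seventh chord.
E is the root of E major seventh; root in the bass means root position (figured bass 7).

E major seventh, root position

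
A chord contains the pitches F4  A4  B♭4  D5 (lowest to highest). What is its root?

The distinct letter names are F, A, Bb, D. Arranged as a stack of thirds they read Bb–D–F–A, so Bb is the root (a Bb major seventh chord).

Bb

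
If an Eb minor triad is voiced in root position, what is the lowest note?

Eb

The root of Eb minor (Eb–Gb–Bb) is Eb; that is the bass in root position.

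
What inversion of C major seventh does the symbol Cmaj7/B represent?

third inversion

Cmaj7/B means C major seventh with B in the bass. B is the seventh of C major seventh (C–E–G–B), so this is third inversion.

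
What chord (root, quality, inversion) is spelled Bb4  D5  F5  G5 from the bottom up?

G minor seventh, first inversion

The pitch classes Bb, D, F, G arrange in thirds as G–Bb–D–F: a G minor seventh chord.
The lowest note is Bb, the third of the chord, so this is first inversion (figured bass 6/5).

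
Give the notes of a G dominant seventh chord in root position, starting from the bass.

Spelling G dominant seventh: G–B–D–F. In root position the root is bass, giving G, B, D, F from the bottom.

G, B, D, F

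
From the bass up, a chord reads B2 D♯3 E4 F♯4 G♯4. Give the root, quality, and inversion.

E major ninth, second inversion

Reducing to letter names: B, D#, E, F#, G#. These stack in thirds as E–G#–B–D#–F# — an E major ninth chord.
The lowest note is B, the fifth of the chord, so this is second inversion.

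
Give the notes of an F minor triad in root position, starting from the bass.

Spelling F minor: F–Ab–C. In root position the root is bass, giving F, Ab, C from the bottom.

F, Ab, C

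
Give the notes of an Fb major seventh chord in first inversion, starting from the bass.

Ab, Cb, Eb, Fb

Spelling Fb major seventh: Fb–Ab–Cb–Eb. In first inversion the third is bass, giving Ab, Cb, Eb, Fb from the bottom.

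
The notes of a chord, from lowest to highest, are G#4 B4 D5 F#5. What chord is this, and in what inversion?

Reducing to letter names: G#, B, D, F#. These stack in thirds as G#–B–D–F# — a G# half-diminished seventh chord.
G# is the root of G# half-diminished seventh; root in the bass means root position (figured bass 7).

G# half-diminished seventh, root position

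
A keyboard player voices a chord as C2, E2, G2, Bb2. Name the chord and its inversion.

C dominant seventh, root position

The pitch classes C, E, G, Bb arrange in thirds as C–E–G–Bb: a C dominant seventh chord.
C is the root of C dominant seventh; root in the bass means root position (figured bass 7).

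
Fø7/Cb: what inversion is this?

second inversion

Fø7/Cb means F half-diminished seventh with Cb in the bass. Cb is the fifth of F half-diminished seventh (F–Ab–Cb–Eb), so this is second inversion.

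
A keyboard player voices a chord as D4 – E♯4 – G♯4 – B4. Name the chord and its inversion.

E# diminished seventh, third inversion

Reducing to letter names: D, E#, G#, B. These stack in thirds as E#–G#–B–D — an E# diminished seventh chord.
The lowest note is D, the seventh of the chord, so this is third inversion (figured bass 4/2).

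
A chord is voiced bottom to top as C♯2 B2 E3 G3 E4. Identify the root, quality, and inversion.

C# half-diminished seventh, root position

Reducing to letter names: C#, B, E, G. These stack in thirds as C#–E–G–B — a C# half-diminished seventh chord.
With the root (C#) in the bass, the chord is in root position (figured bass 7).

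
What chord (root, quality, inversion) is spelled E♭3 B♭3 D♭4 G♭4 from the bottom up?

Eb minor seventh, root position

Reducing to letter names: Eb, Bb, Db, Gb. These stack in thirds as Eb–Gb–Bb–Db — an Eb minor seventh chord.
The lowest note is Eb, the root of the chord, so this is root position (figured bass 7).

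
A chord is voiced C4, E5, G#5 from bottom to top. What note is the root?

The distinct letter names are C, E, G#. Arranged as a stack of thirds they read C–E–G#, so C is the root (a C augmented triad).

C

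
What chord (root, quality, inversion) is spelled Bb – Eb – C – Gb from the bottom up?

C half-diminished seventh, third inversion

Reducing to letter names: Bb, Eb, C, Gb. These stack in thirds as C–Eb–Gb–Bb — a C half-diminished seventh chord.
The lowest note is Bb, the seventh of the chord, so this is third inversion (figured bass 4/2).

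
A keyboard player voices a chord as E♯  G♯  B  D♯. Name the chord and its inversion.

E# half-diminished seventh, root position

The distinct note names are E#, G#, B, D#. Stacked in thirds they read E#–G#–B–D#, which is a half-diminished seventh chord on E#.
The lowest note is E#, the root of the chord, so this is root position (figured bass 7).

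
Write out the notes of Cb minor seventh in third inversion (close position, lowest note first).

Bbb, Cb, Ebb, Gb

Spelling Cb minor seventh: Cb–Ebb–Gb–Bbb. In third inversion the seventh is bass, giving Bbb, Cb, Ebb, Gb from the bottom.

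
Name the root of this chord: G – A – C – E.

G, A, C, E are the tones of an A minor seventh chord (A–C–E–G), making A the root.

A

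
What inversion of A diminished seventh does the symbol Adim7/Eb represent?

second inversion

Adim7/Eb means A diminished seventh with Eb in the bass. Eb is the fifth of A diminished seventh (A–C–Eb–Gb), so this is second inversion.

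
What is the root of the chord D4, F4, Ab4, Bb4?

Bb

D, F, Ab, Bb are the tones of a Bb dominant seventh chord (Bb–D–F–Ab), making Bb the root.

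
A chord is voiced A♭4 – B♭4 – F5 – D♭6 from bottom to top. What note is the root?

Bb

Reordering Ab, Bb, F, Db into stacked thirds gives Bb–Db–F–Ab; the bottom of that stack, Bb, is the root.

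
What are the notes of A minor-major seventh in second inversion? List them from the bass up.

E, G#, A, C

A minor-major seventh is A–C–E–G#. Second inversion puts the fifth (E) in the bass, with the remaining tones above: E, G#, A, C.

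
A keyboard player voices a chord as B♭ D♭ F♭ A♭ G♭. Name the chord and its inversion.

Gb dominant ninth, first inversion

The pitch classes Bb, Db, Fb, Ab, Gb arrange in thirds as Gb–Bb–Db–Fb–Ab: a Gb dominant ninth chord.
With the third (Bb) in the bass, the chord is in first inversion.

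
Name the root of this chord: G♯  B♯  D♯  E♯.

Reordering G#, B#, D#, E# into stacked thirds gives E#–G#–B#–D#; the bottom of that stack, E#, is the root.

E#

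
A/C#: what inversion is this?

first inversion

A/C# means A major with C# in the bass. C# is the third of A major (A–C#–E), so this is first inversion.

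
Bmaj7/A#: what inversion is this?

third inversion

Bmaj7/A# means B major seventh with A# in the bass. A# is the seventh of B major seventh (B–D#–F#–A#), so this is third inversion.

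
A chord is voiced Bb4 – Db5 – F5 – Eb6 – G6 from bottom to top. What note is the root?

Bb, Db, F, Eb, G are the tones of an Eb dominant ninth chord (Eb–G–Bb–Db–F), making Eb the root.

Eb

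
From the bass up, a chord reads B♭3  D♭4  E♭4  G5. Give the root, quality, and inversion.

Eb dominant seventh, second inversion

The distinct note names are Bb, Db, Eb, G. Stacked in thirds they read Eb–G–Bb–Db, which is a dominant seventh chord on Eb.
With the fifth (Bb) in the bass, the chord is in second inversion (figured bass 4/3).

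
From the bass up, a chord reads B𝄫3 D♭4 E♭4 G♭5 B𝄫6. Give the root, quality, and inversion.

The pitch classes Bbb, Db, Eb, Gb arrange in thirds as Eb–Gb–Bbb–Db: an Eb half-diminished seventh chord.
The lowest note is Bbb, the fifth of the chord, so this is second inversion (figured bass 4/3).

Eb half-diminished seventh, second inversion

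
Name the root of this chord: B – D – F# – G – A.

G

Reordering B, D, F#, G, A into stacked thirds gives G–B–D–F#–A; the bottom of that stack, G, is the root.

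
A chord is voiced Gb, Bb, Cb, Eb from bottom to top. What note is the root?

Cb

Gb, Bb, Cb, Eb are the tones of a Cb major seventh chord (Cb–Eb–Gb–Bb), making Cb the root.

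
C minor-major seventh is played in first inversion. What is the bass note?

C minor-major seventh is C–Eb–G–B. First inversion places the third in the bass: Eb.

Eb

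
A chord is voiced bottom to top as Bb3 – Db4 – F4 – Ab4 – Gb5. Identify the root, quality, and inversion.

Reducing to letter names: Bb, Db, F, Ab, Gb. These stack in thirds as Gb–Bb–Db–F–Ab — a Gb major ninth chord.
The lowest note is Bb, the third of the chord, so this is first inversion.

Gb major ninth, first inversion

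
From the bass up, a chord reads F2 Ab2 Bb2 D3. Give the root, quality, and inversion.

Reducing to letter names: F, Ab, Bb, D. These stack in thirds as Bb–D–F–Ab — a Bb dominant seventh chord.
The lowest note is F, the fifth of the chord, so this is second inversion (figured bass 4/3).

Bb dominant seventh, second inversion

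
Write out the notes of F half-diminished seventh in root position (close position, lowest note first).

F half-diminished seventh is F–Ab–Cb–Eb. Root position puts the root (F) in the bass, with the remaining tones above: F, Ab, Cb, Eb.

F, Ab, Cb, Eb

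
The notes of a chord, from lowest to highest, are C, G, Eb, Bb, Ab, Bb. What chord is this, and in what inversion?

Ab major ninth, first inversion

The pitch classes C, G, Eb, Bb, Ab arrange in thirds as Ab–C–Eb–G–Bb: an Ab major ninth chord.
C is the third of Ab major ninth; third in the bass means first inversion.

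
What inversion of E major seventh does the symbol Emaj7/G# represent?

first inversion

Emaj7/G# means E major seventh with G# in the bass. G# is the third of E major seventh (E–G#–B–D#), so this is first inversion.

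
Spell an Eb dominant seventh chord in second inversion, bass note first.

The chord tones are Eb–G–Bb–Db. With the fifth (Bb) lowest for second inversion: Bb, Db, Eb, G.

Bb, Db, Eb, G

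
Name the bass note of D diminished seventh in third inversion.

In third inversion the seventh is lowest. For D diminished seventh (D–F–Ab–Cb) that is Cb.

Cb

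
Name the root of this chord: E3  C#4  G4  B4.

C#

The distinct letter names are E, C#, G, B. Arranged as a stack of thirds they read C#–E–G–B, so C# is the root (a C# half-diminished seventh chord).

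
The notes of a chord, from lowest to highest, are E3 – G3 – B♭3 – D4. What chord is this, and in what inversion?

The distinct note names are E, G, Bb, D. Stacked in thirds they read E–G–Bb–D, which is a half-diminished seventh chord on E.
E is the root of E half-diminished seventh; root in the bass means root position (figured bass 7).

E half-diminished seventh, root position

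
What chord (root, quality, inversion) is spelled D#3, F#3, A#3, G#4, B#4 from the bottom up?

G# dominant ninth, second inversion

The distinct note names are D#, F#, A#, G#, B#. Stacked in thirds they read G#–B#–D#–F#–A#, which is a dominant ninth chord on G#.
D# is the fifth of G# dominant ninth; fifth in the bass means second inversion.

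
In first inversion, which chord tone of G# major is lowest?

B#

The third of G# major (G#–B#–D#) is B#; that is the bass in first inversion.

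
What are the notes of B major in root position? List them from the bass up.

B, D#, F#

The chord tones are B–D#–F#. With the root (B) lowest for root position: B, D#, F#.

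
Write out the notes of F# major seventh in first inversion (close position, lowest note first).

Spelling F# major seventh: F#–A#–C#–E#. In first inversion the third is bass, giving A#, C#, E#, F# from the bottom.

A#, C#, E#, F#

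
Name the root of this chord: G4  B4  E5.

Reordering G, B, E into stacked thirds gives E–G–B; the bottom of that stack, E, is the root.

E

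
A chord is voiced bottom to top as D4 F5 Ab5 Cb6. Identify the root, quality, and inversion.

D diminished seventh, root position

The distinct note names are D, F, Ab, Cb. Stacked in thirds they read D–F–Ab–Cb, which is a diminished seventh chord on D.
With the root (D) in the bass, the chord is in root position (figured bass 7).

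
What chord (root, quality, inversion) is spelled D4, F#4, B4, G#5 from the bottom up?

G# half-diminished seventh, second inversion

The pitch classes D, F#, B, G# arrange in thirds as G#–B–D–F#: a G# half-diminished seventh chord.
The lowest note is D, the fifth of the chord, so this is second inversion (figured bass 4/3).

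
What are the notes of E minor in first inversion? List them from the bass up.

E minor is E–G–B. First inversion puts the third (G) in the bass, with the remaining tones above: G, B, E.

G, B, E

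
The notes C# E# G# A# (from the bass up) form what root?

A#

C#, E#, G#, A# are the tones of an A# minor seventh chord (A#–C#–E#–G#), making A# the root.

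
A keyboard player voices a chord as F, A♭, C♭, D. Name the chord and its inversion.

D diminished seventh, first inversion

Reducing to letter names: F, Ab, Cb, D. These stack in thirds as D–F–Ab–Cb — a D diminished seventh chord.
With the third (F) in the bass, the chord is in first inversion (figured bass 6/5).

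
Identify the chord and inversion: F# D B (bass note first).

B minor, second inversion

The distinct note names are F#, D, B. Stacked in thirds they read B–D–F#, which is a minor triad on B.
With the fifth (F#) in the bass, the chord is in second inversion (figured bass 6/4).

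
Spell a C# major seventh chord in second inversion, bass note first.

Spelling C# major seventh: C#–E#–G#–B#. In second inversion the fifth is bass, giving G#, B#, C#, E# from the bottom.

G#, B#, C#, E#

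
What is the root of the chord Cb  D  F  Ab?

Reordering Cb, D, F, Ab into stacked thirds gives D–F–Ab–Cb; the bottom of that stack, D, is the root.

D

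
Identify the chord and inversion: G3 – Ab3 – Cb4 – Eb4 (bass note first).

The distinct note names are G, Ab, Cb, Eb. Stacked in thirds they read Ab–Cb–Eb–G, which is a minor-major seventh chord on Ab.
With the seventh (G) in the bass, the chord is in third inversion (figured bass 4/2).

Ab minor-major seventh, third inversion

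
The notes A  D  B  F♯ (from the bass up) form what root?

B

The distinct letter names are A, D, B, F#. Arranged as a stack of thirds they read B–D–F#–A, so B is the root (a B minor seventh chord).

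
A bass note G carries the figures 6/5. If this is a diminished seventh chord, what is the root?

E

The figures 6/5 mean the third of the chord is in the bass. If G is the third of a diminished seventh chord, the root is E (chord tones E–G–Bb–Db).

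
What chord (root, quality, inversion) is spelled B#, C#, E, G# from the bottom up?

C# minor-major seventh, third inversion

The distinct note names are B#, C#, E, G#. Stacked in thirds they read C#–E–G#–B#, which is a minor-major seventh chord on C#.
The lowest note is B#, the seventh of the chord, so this is third inversion (figured bass 4/2).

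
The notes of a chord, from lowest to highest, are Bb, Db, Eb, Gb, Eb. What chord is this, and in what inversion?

Eb minor seventh, second inversion

The pitch classes Bb, Db, Eb, Gb arrange in thirds as Eb–Gb–Bb–Db: an Eb minor seventh chord.
Bb is the fifth of Eb minor seventh; fifth in the bass means second inversion (figured bass 4/3).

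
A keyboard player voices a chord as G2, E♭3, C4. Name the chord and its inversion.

Reducing to letter names: G, Eb, C. These stack in thirds as C–Eb–G — a C minor triad.
With the fifth (G) in the bass, the chord is in second inversion (figured bass 6/4).

C minor, second inversion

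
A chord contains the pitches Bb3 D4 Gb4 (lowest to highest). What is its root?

The distinct letter names are Bb, D, Gb. Arranged as a stack of thirds they read Gb–Bb–D, so Gb is the root (a Gb augmented triad).

Gb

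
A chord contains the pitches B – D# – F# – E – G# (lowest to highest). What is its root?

E

Reordering B, D#, F#, E, G# into stacked thirds gives E–G#–B–D#–F#; the bottom of that stack, E, is the root.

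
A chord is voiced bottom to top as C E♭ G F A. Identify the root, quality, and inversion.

Reducing to letter names: C, Eb, G, F, A. These stack in thirds as F–A–C–Eb–G — an F dominant ninth chord.
C is the fifth of F dominant ninth; fifth in the bass means second inversion.

F dominant ninth, second inversion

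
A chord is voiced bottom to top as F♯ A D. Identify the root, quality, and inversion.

The distinct note names are F#, A, D. Stacked in thirds they read D–F#–A, which is a major triad on D.
F# is the third of D major; third in the bass means first inversion (figured bass 6).

D major, first inversion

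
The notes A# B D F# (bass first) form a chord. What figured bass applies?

4/2

The notes A#, B, D, F# stack in thirds as B–D–F#–A# — a B minor-major seventh chord. The bass A# is the seventh, so this is third inversion: figured 4/2.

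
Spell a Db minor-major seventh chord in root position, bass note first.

Db, Fb, Ab, C

Spelling Db minor-major seventh: Db–Fb–Ab–C. In root position the root is bass, giving Db, Fb, Ab, C from the bottom.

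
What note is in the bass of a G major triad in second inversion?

In second inversion the fifth is lowest. For G major (G–B–D) that is D.

D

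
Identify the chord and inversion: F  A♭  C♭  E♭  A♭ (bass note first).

The distinct note names are F, Ab, Cb, Eb. Stacked in thirds they read F–Ab–Cb–Eb, which is a half-diminished seventh chord on F.
The lowest note is F, the root of the chord, so this is root position (figured bass 7).

F half-diminished seventh, root position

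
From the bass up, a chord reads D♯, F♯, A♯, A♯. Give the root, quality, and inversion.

D# minor, root position

Reducing to letter names: D#, F#, A#. These stack in thirds as D#–F#–A# — a D# minor triad.
D# is the root of D# minor; root in the bass means root position (figured bass 5/3).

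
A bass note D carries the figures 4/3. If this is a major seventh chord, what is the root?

The figures 4/3 mean the fifth of the chord is in the bass. If D is the fifth of a major seventh chord, the root is G (chord tones G–B–D–F#).

G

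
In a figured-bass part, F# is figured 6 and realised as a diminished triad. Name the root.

D#

The figures 6 mean the third of the chord is in the bass. If F# is the third of a diminished triad, the root is D# (chord tones D#–F#–A).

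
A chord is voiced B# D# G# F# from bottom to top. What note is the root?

Reordering B#, D#, G#, F# into stacked thirds gives G#–B#–D#–F#; the bottom of that stack, G#, is the root.

G#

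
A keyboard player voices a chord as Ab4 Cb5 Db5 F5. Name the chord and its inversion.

The pitch classes Ab, Cb, Db, F arrange in thirds as Db–F–Ab–Cb: a Db dominant seventh chord.
Ab is the fifth of Db dominant seventh; fifth in the bass means second inversion (figured bass 4/3).

Db dominant seventh, second inversion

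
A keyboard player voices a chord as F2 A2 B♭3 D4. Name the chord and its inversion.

Bb major seventh, second inversion

Reducing to letter names: F, A, Bb, D. These stack in thirds as Bb–D–F–A — a Bb major seventh chord.
The lowest note is F, the fifth of the chord, so this is second inversion (figured bass 4/3).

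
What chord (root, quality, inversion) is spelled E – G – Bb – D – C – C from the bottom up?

C dominant ninth, first inversion

The distinct note names are E, G, Bb, D, C. Stacked in thirds they read C–E–G–Bb–D, which is a dominant ninth chord on C.
The lowest note is E, the third of the chord, so this is first inversion.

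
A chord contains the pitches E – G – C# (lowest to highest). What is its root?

C#

The distinct letter names are E, G, C#. Arranged as a stack of thirds they read C#–E–G, so C# is the root (a C# diminished triad).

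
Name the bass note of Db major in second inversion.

Ab

The fifth of Db major (Db–F–Ab) is Ab; that is the bass in second inversion.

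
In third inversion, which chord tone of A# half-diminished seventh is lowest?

The seventh of A# half-diminished seventh (A#–C#–E–G#) is G#; that is the bass in third inversion.

G#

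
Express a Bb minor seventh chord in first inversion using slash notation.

First inversion of Bb minor seventh has the third (Db) in the bass. As a slash chord: Bbm7/Db.

Bbm7/Db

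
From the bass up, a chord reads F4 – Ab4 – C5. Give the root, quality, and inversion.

F minor, root position

The distinct note names are F, Ab, C. Stacked in thirds they read F–Ab–C, which is a minor triad on F.
The lowest note is F, the root of the chord, so this is root position (figured bass 5/3).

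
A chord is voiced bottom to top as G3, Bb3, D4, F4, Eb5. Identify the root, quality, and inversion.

Eb major ninth, first inversion

The distinct note names are G, Bb, D, F, Eb. Stacked in thirds they read Eb–G–Bb–D–F, which is a major ninth chord on Eb.
With the third (G) in the bass, the chord is in first inversion.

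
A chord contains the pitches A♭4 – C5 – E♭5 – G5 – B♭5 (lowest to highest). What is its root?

Ab, C, Eb, G, Bb are the tones of an Ab major ninth chord (Ab–C–Eb–G–Bb), making Ab the root.

Ab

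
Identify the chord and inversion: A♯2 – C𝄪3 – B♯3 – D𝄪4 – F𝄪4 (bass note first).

Reducing to letter names: A#, C##, B#, D##, F##. These stack in thirds as B#–D##–F##–A#–C## — a B# dominant ninth chord.
The lowest note is A#, the seventh of the chord, so this is third inversion.

B# dominant ninth, third inversion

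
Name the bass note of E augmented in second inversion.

E augmented is E–G#–B#. Second inversion places the fifth in the bass: B#.

B#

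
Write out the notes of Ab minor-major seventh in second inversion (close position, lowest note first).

Eb, G, Ab, Cb

The chord tones are Ab–Cb–Eb–G. With the fifth (Eb) lowest for second inversion: Eb, G, Ab, Cb.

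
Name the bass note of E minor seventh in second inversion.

The fifth of E minor seventh (E–G–B–D) is B; that is the bass in second inversion.

B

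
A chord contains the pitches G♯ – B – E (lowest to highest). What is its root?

E

G#, B, E are the tones of an E major triad (E–G#–B), making E the root.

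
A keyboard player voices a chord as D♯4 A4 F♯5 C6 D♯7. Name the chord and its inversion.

Reducing to letter names: D#, A, F#, C. These stack in thirds as D#–F#–A–C — a D# diminished seventh chord.
D# is the root of D# diminished seventh; root in the bass means root position (figured bass 7).

D# diminished seventh, root position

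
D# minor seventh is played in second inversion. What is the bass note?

In second inversion the fifth is lowest. For D# minor seventh (D#–F#–A#–C#) that is A#.

A#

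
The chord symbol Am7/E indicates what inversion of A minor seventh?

second inversion

Am7/E means A minor seventh with E in the bass. E is the fifth of A minor seventh (A–C–E–G), so this is second inversion.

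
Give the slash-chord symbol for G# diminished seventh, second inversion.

G#dim7/D

Second inversion of G# diminished seventh has the fifth (D) in the bass. As a slash chord: G#dim7/D.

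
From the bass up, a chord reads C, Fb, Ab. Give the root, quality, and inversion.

Reducing to letter names: C, Fb, Ab. These stack in thirds as Fb–Ab–C — an Fb augmented triad.
With the fifth (C) in the bass, the chord is in second inversion (figured bass 6/4).

Fb augmented, second inversion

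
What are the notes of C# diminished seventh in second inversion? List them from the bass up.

G, Bb, C#, E

The chord tones are C#–E–G–Bb. With the fifth (G) lowest for second inversion: G, Bb, C#, E.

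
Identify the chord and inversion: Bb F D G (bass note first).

G minor seventh, first inversion

The distinct note names are Bb, F, D, G. Stacked in thirds they read G–Bb–D–F, which is a minor seventh chord on G.
With the third (Bb) in the bass, the chord is in first inversion (figured bass 6/5).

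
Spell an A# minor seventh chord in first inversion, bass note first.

C#, E#, G#, A#

Spelling A# minor seventh: A#–C#–E#–G#. In first inversion the third is bass, giving C#, E#, G#, A# from the bottom.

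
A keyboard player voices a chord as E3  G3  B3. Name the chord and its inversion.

Reducing to letter names: E, G, B. These stack in thirds as E–G–B — an E minor triad.
E is the root of E minor; root in the bass means root position (figured bass 5/3).

E minor, root position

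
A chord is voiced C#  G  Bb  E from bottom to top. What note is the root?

C#

Reordering C#, G, Bb, E into stacked thirds gives C#–E–G–Bb; the bottom of that stack, C#, is the root.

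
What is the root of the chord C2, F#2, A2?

F#

C, F#, A are the tones of an F# diminished triad (F#–A–C), making F# the root.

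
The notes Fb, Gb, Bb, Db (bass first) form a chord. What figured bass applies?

4/2

The notes Fb, Gb, Bb, Db stack in thirds as Gb–Bb–Db–Fb — a Gb dominant seventh chord. The bass Fb is the seventh, so this is third inversion: figured 4/2.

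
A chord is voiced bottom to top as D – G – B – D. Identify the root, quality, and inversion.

The pitch classes D, G, B arrange in thirds as G–B–D: a G major triad.
The lowest note is D, the fifth of the chord, so this is second inversion (figured bass 6/4).

G major, second inversion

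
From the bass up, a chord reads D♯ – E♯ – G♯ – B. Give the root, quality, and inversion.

E# half-diminished seventh, third inversion

The pitch classes D#, E#, G#, B arrange in thirds as E#–G#–B–D#: an E# half-diminished seventh chord.
With the seventh (D#) in the bass, the chord is in third inversion (figured bass 4/2).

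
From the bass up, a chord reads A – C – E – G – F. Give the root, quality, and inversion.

Reducing to letter names: A, C, E, G, F. These stack in thirds as F–A–C–E–G — an F major ninth chord.
The lowest note is A, the third of the chord, so this is first inversion.

F major ninth, first inversion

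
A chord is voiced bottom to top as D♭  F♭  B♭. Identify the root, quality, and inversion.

The distinct note names are Db, Fb, Bb. Stacked in thirds they read Bb–Db–Fb, which is a diminished triad on Bb.
The lowest note is Db, the third of the chord, so this is first inversion (figured bass 6).

Bb diminished, first inversion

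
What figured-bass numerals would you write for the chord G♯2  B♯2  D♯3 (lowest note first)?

5/3

The notes G#, B#, D# stack in thirds as G#–B#–D# — a G# major triad. The bass G# is the root, so this is root position: figured 5/3.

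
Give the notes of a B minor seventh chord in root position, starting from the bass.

B, D, F#, A

The chord tones are B–D–F#–A. With the root (B) lowest for root position: B, D, F#, A.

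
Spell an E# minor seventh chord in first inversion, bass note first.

G#, B#, D#, E#

The chord tones are E#–G#–B#–D#. With the third (G#) lowest for first inversion: G#, B#, D#, E#.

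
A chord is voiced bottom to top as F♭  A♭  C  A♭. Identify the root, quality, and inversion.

Fb augmented, root position

The distinct note names are Fb, Ab, C. Stacked in thirds they read Fb–Ab–C, which is an augmented triad on Fb.
With the root (Fb) in the bass, the chord is in root position (figured bass 5/3).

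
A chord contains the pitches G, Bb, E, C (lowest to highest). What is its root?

C

Reordering G, Bb, E, C into stacked thirds gives C–E–G–Bb; the bottom of that stack, C, is the root.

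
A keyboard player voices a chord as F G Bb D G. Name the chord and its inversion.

Reducing to letter names: F, G, Bb, D. These stack in thirds as G–Bb–D–F — a G minor seventh chord.
With the seventh (F) in the bass, the chord is in third inversion (figured bass 4/2).

G minor seventh, third inversion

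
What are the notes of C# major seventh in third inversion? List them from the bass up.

B#, C#, E#, G#

Spelling C# major seventh: C#–E#–G#–B#. In third inversion the seventh is bass, giving B#, C#, E#, G# from the bottom.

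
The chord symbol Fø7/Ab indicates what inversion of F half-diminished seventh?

Fø7/Ab means F half-diminished seventh with Ab in the bass. Ab is the third of F half-diminished seventh (F–Ab–Cb–Eb), so this is first inversion.

first inversion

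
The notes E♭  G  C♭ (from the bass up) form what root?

Cb

The distinct letter names are Eb, G, Cb. Arranged as a stack of thirds they read Cb–Eb–G, so Cb is the root (a Cb augmented triad).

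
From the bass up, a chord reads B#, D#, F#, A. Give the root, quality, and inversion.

The distinct note names are B#, D#, F#, A. Stacked in thirds they read B#–D#–F#–A, which is a diminished seventh chord on B#.
With the root (B#) in the bass, the chord is in root position (figured bass 7).

B# diminished seventh, root position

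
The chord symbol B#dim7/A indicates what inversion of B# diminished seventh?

third inversion

B#dim7/A means B# diminished seventh with A in the bass. A is the seventh of B# diminished seventh (B#–D#–F#–A), so this is third inversion.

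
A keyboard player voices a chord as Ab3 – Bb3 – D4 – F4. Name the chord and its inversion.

The pitch classes Ab, Bb, D, F arrange in thirds as Bb–D–F–Ab: a Bb dominant seventh chord.
With the seventh (Ab) in the bass, the chord is in third inversion (figured bass 4/2).

Bb dominant seventh, third inversion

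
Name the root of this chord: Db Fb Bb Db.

Bb

Db, Fb, Bb are the tones of a Bb diminished triad (Bb–Db–Fb), making Bb the root.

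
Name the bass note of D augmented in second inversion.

A#

The fifth of D augmented (D–F#–A#) is A#; that is the bass in second inversion.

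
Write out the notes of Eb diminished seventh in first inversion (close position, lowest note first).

Gb, Bbb, Dbb, Eb

Eb diminished seventh is Eb–Gb–Bbb–Dbb. First inversion puts the third (Gb) in the bass, with the remaining tones above: Gb, Bbb, Dbb, Eb.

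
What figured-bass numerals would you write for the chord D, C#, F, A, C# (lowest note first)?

7

The notes D, C#, F, A stack in thirds as D–F–A–C# — a D minor-major seventh chord. The bass D is the root, so this is root position: figured 7.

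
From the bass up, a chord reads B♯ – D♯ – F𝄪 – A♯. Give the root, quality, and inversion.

B# minor seventh, root position

Reducing to letter names: B#, D#, F##, A#. These stack in thirds as B#–D#–F##–A# — a B# minor seventh chord.
B# is the root of B# minor seventh; root in the bass means root position (figured bass 7).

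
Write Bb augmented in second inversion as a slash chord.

Bbaug/F#

Second inversion of Bb augmented has the fifth (F#) in the bass. As a slash chord: Bbaug/F#.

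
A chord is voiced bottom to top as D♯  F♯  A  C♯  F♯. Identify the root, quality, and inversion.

The pitch classes D#, F#, A, C# arrange in thirds as D#–F#–A–C#: a D# half-diminished seventh chord.
With the root (D#) in the bass, the chord is in root position (figured bass 7).

D# half-diminished seventh, root position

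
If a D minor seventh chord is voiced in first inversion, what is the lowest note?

F

The third of D minor seventh (D–F–A–C) is F; that is the bass in first inversion.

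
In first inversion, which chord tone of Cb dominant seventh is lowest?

The third of Cb dominant seventh (Cb–Eb–Gb–Bbb) is Eb; that is the bass in first inversion.

Eb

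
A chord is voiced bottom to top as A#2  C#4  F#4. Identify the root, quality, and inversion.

F# major, first inversion

The distinct note names are A#, C#, F#. Stacked in thirds they read F#–A#–C#, which is a major triad on F#.
With the third (A#) in the bass, the chord is in first inversion (figured bass 6).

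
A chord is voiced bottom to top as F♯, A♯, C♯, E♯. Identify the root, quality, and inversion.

Reducing to letter names: F#, A#, C#, E#. These stack in thirds as F#–A#–C#–E# — an F# major seventh chord.
With the root (F#) in the bass, the chord is in root position (figured bass 7).

F# major seventh, root position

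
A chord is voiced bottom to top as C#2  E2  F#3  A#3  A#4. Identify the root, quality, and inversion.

F# dominant seventh, second inversion

The distinct note names are C#, E, F#, A#. Stacked in thirds they read F#–A#–C#–E, which is a dominant seventh chord on F#.
With the fifth (C#) in the bass, the chord is in second inversion (figured bass 4/3).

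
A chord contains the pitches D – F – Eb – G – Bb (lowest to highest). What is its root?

D, F, Eb, G, Bb are the tones of an Eb major ninth chord (Eb–G–Bb–D–F), making Eb the root.

Eb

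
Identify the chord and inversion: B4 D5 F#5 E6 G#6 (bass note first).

Reducing to letter names: B, D, F#, E, G#. These stack in thirds as E–G#–B–D–F# — an E dominant ninth chord.
With the fifth (B) in the bass, the chord is in second inversion.

E dominant ninth, second inversion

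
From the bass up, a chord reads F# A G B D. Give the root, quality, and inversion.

G major ninth, third inversion

The distinct note names are F#, A, G, B, D. Stacked in thirds they read G–B–D–F#–A, which is a major ninth chord on G.
F# is the seventh of G major ninth; seventh in the bass means third inversion.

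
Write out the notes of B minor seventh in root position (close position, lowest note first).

B, D, F#, A

B minor seventh is B–D–F#–A. Root position puts the root (B) in the bass, with the remaining tones above: B, D, F#, A.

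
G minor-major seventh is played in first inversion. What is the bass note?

In first inversion the third is lowest. For G minor-major seventh (G–Bb–D–F#) that is Bb.

Bb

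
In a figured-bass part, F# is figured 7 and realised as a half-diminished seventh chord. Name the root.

The figures 7 mean the root of the chord is in the bass. If F# is the root of a half-diminished seventh chord, the root is F# (chord tones F#–A–C–E).

F#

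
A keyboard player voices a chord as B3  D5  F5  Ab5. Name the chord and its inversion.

The pitch classes B, D, F, Ab arrange in thirds as B–D–F–Ab: a B diminished seventh chord.
The lowest note is B, the root of the chord, so this is root position (figured bass 7).

B diminished seventh, root position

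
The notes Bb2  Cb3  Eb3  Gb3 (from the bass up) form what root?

The distinct letter names are Bb, Cb, Eb, Gb. Arranged as a stack of thirds they read Cb–Eb–Gb–Bb, so Cb is the root (a Cb major seventh chord).

Cb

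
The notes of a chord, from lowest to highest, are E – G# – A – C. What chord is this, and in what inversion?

Reducing to letter names: E, G#, A, C. These stack in thirds as A–C–E–G# — an A minor-major seventh chord.
E is the fifth of A minor-major seventh; fifth in the bass means second inversion (figured bass 4/3).

A minor-major seventh, second inversion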